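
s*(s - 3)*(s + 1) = s^3 - 2*s^2 - 3*s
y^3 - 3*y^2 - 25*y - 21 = (y - 7)*(y + 1)*(y + 3)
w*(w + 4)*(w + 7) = w^3 + 11*w^2 + 28*w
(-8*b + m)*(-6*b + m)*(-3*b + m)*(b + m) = -144*b^4 - 54*b^3*m + 73*b^2*m^2 - 16*b*m^3 + m^4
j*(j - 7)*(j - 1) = j^3 - 8*j^2 + 7*j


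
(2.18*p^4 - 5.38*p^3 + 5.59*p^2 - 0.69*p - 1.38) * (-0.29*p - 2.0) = -0.6322*p^5 - 2.7998*p^4 + 9.1389*p^3 - 10.9799*p^2 + 1.7802*p + 2.76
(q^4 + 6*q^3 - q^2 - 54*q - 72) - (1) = q^4 + 6*q^3 - q^2 - 54*q - 73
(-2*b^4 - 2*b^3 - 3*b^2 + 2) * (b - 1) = -2*b^5 - b^3 + 3*b^2 + 2*b - 2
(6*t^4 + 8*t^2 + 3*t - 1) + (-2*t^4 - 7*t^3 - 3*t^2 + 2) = 4*t^4 - 7*t^3 + 5*t^2 + 3*t + 1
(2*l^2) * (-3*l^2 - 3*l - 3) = -6*l^4 - 6*l^3 - 6*l^2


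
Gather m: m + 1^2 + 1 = m + 2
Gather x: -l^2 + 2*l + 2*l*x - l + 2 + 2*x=-l^2 + l + x*(2*l + 2) + 2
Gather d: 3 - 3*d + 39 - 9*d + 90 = 132 - 12*d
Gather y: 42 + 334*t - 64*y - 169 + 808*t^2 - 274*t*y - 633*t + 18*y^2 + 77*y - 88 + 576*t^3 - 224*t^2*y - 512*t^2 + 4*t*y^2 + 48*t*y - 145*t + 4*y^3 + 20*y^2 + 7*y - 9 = 576*t^3 + 296*t^2 - 444*t + 4*y^3 + y^2*(4*t + 38) + y*(-224*t^2 - 226*t + 20) - 224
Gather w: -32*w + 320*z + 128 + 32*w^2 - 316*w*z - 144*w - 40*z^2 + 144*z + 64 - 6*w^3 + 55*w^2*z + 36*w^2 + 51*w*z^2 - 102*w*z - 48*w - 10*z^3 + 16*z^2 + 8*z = -6*w^3 + w^2*(55*z + 68) + w*(51*z^2 - 418*z - 224) - 10*z^3 - 24*z^2 + 472*z + 192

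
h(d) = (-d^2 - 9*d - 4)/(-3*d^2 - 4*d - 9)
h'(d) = (-2*d - 9)/(-3*d^2 - 4*d - 9) + (6*d + 4)*(-d^2 - 9*d - 4)/(-3*d^2 - 4*d - 9)^2 = (-23*d^2 - 6*d + 65)/(9*d^4 + 24*d^3 + 70*d^2 + 72*d + 81)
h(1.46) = 0.91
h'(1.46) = 0.02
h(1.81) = 0.90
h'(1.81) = -0.03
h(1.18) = 0.89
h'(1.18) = 0.08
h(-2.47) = -0.70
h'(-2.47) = -0.20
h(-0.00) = 0.44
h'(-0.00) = 0.80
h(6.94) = 0.63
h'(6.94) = -0.03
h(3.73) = 0.78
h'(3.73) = -0.06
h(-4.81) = -0.27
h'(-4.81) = -0.13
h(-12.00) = 0.10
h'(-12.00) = -0.02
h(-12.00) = 0.10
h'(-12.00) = -0.02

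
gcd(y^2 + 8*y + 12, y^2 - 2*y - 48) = y + 6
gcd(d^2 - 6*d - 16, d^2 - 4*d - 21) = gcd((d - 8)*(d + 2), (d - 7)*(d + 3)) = 1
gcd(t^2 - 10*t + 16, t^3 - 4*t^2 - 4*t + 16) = t - 2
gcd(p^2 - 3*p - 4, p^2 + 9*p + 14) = 1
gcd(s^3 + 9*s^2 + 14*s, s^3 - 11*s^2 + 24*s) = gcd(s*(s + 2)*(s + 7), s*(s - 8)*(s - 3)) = s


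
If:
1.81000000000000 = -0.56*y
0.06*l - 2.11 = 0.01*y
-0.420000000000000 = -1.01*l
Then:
No Solution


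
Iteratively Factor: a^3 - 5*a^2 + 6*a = (a - 3)*(a^2 - 2*a) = (a - 3)*(a - 2)*(a)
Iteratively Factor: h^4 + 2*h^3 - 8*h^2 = (h)*(h^3 + 2*h^2 - 8*h) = h^2*(h^2 + 2*h - 8) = h^2*(h + 4)*(h - 2)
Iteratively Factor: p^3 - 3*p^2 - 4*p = (p + 1)*(p^2 - 4*p) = p*(p + 1)*(p - 4)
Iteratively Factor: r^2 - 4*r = (r)*(r - 4)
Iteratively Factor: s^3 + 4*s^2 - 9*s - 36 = (s + 4)*(s^2 - 9) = (s - 3)*(s + 4)*(s + 3)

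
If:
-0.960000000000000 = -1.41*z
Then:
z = 0.68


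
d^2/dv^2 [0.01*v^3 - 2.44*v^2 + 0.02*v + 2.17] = 0.06*v - 4.88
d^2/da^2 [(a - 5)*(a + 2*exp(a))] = 2*a*exp(a) - 6*exp(a) + 2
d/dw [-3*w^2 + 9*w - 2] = 9 - 6*w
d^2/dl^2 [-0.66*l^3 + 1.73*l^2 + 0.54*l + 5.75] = 3.46 - 3.96*l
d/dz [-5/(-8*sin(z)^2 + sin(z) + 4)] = 5*(1 - 16*sin(z))*cos(z)/(sin(z) + 4*cos(2*z))^2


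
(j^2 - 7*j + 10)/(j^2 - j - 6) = (-j^2 + 7*j - 10)/(-j^2 + j + 6)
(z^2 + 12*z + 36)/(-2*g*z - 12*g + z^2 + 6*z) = (z + 6)/(-2*g + z)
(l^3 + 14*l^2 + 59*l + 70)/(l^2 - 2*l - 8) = (l^2 + 12*l + 35)/(l - 4)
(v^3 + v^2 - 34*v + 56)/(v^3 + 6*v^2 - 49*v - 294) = (v^2 - 6*v + 8)/(v^2 - v - 42)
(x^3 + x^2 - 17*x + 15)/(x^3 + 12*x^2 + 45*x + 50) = (x^2 - 4*x + 3)/(x^2 + 7*x + 10)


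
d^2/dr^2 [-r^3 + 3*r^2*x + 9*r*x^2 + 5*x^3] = -6*r + 6*x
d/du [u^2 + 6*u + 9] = 2*u + 6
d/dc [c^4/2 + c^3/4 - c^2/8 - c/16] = 2*c^3 + 3*c^2/4 - c/4 - 1/16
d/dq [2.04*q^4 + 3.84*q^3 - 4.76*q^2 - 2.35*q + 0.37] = 8.16*q^3 + 11.52*q^2 - 9.52*q - 2.35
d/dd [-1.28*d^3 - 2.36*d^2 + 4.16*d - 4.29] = -3.84*d^2 - 4.72*d + 4.16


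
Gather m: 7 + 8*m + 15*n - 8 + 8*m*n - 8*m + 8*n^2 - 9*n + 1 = 8*m*n + 8*n^2 + 6*n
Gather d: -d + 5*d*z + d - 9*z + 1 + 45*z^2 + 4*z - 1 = 5*d*z + 45*z^2 - 5*z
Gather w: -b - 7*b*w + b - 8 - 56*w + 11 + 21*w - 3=w*(-7*b - 35)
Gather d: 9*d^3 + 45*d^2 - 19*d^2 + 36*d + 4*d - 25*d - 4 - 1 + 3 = 9*d^3 + 26*d^2 + 15*d - 2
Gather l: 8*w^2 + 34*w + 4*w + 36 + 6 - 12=8*w^2 + 38*w + 30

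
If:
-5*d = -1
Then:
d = 1/5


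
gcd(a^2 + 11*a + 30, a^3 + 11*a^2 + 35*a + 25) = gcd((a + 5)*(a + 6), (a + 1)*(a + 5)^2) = a + 5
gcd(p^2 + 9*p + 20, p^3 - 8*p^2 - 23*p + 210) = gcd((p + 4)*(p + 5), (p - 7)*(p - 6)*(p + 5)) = p + 5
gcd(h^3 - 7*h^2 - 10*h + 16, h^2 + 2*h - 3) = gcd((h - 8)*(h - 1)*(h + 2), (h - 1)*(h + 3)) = h - 1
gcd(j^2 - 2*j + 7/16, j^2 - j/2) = 1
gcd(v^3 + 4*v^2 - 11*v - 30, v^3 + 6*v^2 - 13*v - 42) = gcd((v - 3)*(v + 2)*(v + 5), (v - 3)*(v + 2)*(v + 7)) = v^2 - v - 6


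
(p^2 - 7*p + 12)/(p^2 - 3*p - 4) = (p - 3)/(p + 1)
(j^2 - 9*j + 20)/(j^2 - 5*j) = (j - 4)/j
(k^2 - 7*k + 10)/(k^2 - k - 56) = (-k^2 + 7*k - 10)/(-k^2 + k + 56)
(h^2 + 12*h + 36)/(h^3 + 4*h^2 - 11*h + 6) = (h + 6)/(h^2 - 2*h + 1)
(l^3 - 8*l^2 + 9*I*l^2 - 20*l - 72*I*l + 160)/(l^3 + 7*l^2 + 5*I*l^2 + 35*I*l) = (l^2 + 4*l*(-2 + I) - 32*I)/(l*(l + 7))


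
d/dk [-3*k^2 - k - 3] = -6*k - 1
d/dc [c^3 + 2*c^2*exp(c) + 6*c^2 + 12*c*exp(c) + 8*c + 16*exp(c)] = 2*c^2*exp(c) + 3*c^2 + 16*c*exp(c) + 12*c + 28*exp(c) + 8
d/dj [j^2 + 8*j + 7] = 2*j + 8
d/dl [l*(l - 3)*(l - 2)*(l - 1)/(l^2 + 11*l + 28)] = (2*l^5 + 27*l^4 - 20*l^3 - 377*l^2 + 616*l - 168)/(l^4 + 22*l^3 + 177*l^2 + 616*l + 784)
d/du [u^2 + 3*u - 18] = 2*u + 3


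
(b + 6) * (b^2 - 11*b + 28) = b^3 - 5*b^2 - 38*b + 168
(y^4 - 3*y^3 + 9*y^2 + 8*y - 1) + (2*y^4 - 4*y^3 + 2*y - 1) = 3*y^4 - 7*y^3 + 9*y^2 + 10*y - 2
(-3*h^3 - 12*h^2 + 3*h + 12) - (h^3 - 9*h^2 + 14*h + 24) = -4*h^3 - 3*h^2 - 11*h - 12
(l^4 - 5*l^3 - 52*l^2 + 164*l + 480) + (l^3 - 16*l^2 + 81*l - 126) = l^4 - 4*l^3 - 68*l^2 + 245*l + 354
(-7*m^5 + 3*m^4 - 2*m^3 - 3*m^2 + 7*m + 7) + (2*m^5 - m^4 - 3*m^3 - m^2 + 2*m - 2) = -5*m^5 + 2*m^4 - 5*m^3 - 4*m^2 + 9*m + 5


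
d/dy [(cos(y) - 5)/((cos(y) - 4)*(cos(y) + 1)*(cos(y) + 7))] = (-77*cos(y) - 11*cos(2*y) + cos(3*y) + 295)*sin(y)/(2*(cos(y) - 4)^2*(cos(y) + 1)^2*(cos(y) + 7)^2)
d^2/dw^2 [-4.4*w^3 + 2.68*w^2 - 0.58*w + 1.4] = 5.36 - 26.4*w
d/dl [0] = 0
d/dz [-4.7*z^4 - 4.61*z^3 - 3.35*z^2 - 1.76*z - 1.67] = -18.8*z^3 - 13.83*z^2 - 6.7*z - 1.76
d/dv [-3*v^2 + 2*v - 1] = 2 - 6*v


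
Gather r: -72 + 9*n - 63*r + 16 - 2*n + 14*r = 7*n - 49*r - 56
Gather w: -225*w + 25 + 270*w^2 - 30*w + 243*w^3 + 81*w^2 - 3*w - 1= 243*w^3 + 351*w^2 - 258*w + 24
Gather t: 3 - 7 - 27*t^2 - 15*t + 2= -27*t^2 - 15*t - 2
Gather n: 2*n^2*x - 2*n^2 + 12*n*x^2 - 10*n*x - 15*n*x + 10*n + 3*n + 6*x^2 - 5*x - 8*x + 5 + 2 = n^2*(2*x - 2) + n*(12*x^2 - 25*x + 13) + 6*x^2 - 13*x + 7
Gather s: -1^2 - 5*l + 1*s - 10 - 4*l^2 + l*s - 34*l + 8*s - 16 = -4*l^2 - 39*l + s*(l + 9) - 27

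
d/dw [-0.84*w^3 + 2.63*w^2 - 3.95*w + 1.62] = -2.52*w^2 + 5.26*w - 3.95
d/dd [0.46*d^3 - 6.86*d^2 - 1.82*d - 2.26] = 1.38*d^2 - 13.72*d - 1.82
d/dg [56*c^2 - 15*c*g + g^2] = -15*c + 2*g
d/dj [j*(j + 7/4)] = 2*j + 7/4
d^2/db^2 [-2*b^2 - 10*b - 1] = -4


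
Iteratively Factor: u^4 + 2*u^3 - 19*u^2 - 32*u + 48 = (u - 4)*(u^3 + 6*u^2 + 5*u - 12) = (u - 4)*(u - 1)*(u^2 + 7*u + 12) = (u - 4)*(u - 1)*(u + 3)*(u + 4)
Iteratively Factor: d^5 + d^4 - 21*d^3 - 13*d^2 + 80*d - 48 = (d - 1)*(d^4 + 2*d^3 - 19*d^2 - 32*d + 48) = (d - 1)*(d + 4)*(d^3 - 2*d^2 - 11*d + 12) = (d - 4)*(d - 1)*(d + 4)*(d^2 + 2*d - 3) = (d - 4)*(d - 1)^2*(d + 4)*(d + 3)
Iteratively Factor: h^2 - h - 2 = (h - 2)*(h + 1)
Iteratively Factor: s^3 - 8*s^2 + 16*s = (s - 4)*(s^2 - 4*s) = s*(s - 4)*(s - 4)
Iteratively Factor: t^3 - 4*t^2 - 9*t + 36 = (t - 4)*(t^2 - 9) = (t - 4)*(t + 3)*(t - 3)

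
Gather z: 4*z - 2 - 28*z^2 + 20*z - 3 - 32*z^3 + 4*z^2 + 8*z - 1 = -32*z^3 - 24*z^2 + 32*z - 6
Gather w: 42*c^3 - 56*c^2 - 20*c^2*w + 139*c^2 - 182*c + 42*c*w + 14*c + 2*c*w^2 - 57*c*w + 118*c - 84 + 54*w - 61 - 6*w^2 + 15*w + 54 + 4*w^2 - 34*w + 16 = 42*c^3 + 83*c^2 - 50*c + w^2*(2*c - 2) + w*(-20*c^2 - 15*c + 35) - 75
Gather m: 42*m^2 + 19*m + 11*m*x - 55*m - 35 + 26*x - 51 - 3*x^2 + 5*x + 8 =42*m^2 + m*(11*x - 36) - 3*x^2 + 31*x - 78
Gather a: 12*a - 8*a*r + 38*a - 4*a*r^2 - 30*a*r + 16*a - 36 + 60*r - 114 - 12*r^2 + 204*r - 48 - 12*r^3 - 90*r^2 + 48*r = a*(-4*r^2 - 38*r + 66) - 12*r^3 - 102*r^2 + 312*r - 198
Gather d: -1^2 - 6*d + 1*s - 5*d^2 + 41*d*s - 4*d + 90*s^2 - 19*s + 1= -5*d^2 + d*(41*s - 10) + 90*s^2 - 18*s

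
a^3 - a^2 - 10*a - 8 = (a - 4)*(a + 1)*(a + 2)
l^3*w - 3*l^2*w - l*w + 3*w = (l - 3)*(l - 1)*(l*w + w)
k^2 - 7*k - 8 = (k - 8)*(k + 1)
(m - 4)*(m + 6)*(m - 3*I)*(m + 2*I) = m^4 + 2*m^3 - I*m^3 - 18*m^2 - 2*I*m^2 + 12*m + 24*I*m - 144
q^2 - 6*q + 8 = (q - 4)*(q - 2)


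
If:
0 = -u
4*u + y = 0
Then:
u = 0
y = 0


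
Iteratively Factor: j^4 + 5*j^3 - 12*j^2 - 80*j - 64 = (j - 4)*(j^3 + 9*j^2 + 24*j + 16) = (j - 4)*(j + 1)*(j^2 + 8*j + 16) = (j - 4)*(j + 1)*(j + 4)*(j + 4)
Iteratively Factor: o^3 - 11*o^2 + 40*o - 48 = (o - 4)*(o^2 - 7*o + 12) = (o - 4)^2*(o - 3)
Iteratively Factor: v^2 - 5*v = (v)*(v - 5)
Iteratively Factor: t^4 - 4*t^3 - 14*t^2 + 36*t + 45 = (t + 1)*(t^3 - 5*t^2 - 9*t + 45) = (t + 1)*(t + 3)*(t^2 - 8*t + 15) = (t - 3)*(t + 1)*(t + 3)*(t - 5)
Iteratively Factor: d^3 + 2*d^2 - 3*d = (d + 3)*(d^2 - d) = (d - 1)*(d + 3)*(d)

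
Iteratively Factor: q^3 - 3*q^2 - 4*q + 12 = (q - 2)*(q^2 - q - 6) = (q - 2)*(q + 2)*(q - 3)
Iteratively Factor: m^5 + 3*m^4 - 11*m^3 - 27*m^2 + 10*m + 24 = (m - 1)*(m^4 + 4*m^3 - 7*m^2 - 34*m - 24) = (m - 1)*(m + 2)*(m^3 + 2*m^2 - 11*m - 12) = (m - 1)*(m + 2)*(m + 4)*(m^2 - 2*m - 3) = (m - 3)*(m - 1)*(m + 2)*(m + 4)*(m + 1)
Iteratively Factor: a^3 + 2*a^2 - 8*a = (a - 2)*(a^2 + 4*a) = a*(a - 2)*(a + 4)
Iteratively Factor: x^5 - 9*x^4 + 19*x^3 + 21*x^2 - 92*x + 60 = (x + 2)*(x^4 - 11*x^3 + 41*x^2 - 61*x + 30) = (x - 2)*(x + 2)*(x^3 - 9*x^2 + 23*x - 15) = (x - 2)*(x - 1)*(x + 2)*(x^2 - 8*x + 15) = (x - 3)*(x - 2)*(x - 1)*(x + 2)*(x - 5)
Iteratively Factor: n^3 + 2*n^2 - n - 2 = (n + 1)*(n^2 + n - 2) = (n - 1)*(n + 1)*(n + 2)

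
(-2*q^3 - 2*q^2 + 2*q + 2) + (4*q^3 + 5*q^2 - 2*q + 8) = 2*q^3 + 3*q^2 + 10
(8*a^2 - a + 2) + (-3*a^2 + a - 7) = 5*a^2 - 5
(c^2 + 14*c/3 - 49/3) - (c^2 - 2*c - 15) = 20*c/3 - 4/3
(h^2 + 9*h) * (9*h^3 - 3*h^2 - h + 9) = 9*h^5 + 78*h^4 - 28*h^3 + 81*h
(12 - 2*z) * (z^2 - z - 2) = -2*z^3 + 14*z^2 - 8*z - 24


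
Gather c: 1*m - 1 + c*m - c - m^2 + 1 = c*(m - 1) - m^2 + m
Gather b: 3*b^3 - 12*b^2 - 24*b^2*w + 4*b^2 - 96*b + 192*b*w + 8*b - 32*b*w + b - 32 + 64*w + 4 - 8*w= 3*b^3 + b^2*(-24*w - 8) + b*(160*w - 87) + 56*w - 28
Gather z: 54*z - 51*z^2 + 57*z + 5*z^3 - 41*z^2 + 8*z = 5*z^3 - 92*z^2 + 119*z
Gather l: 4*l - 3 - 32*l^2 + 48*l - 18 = -32*l^2 + 52*l - 21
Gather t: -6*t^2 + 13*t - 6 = -6*t^2 + 13*t - 6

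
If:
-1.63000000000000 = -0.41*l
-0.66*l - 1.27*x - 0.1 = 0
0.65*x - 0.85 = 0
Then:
No Solution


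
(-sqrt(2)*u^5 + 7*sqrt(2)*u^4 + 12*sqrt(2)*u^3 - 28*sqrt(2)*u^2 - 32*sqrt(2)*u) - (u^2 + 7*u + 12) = -sqrt(2)*u^5 + 7*sqrt(2)*u^4 + 12*sqrt(2)*u^3 - 28*sqrt(2)*u^2 - u^2 - 32*sqrt(2)*u - 7*u - 12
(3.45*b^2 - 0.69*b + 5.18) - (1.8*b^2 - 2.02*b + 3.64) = 1.65*b^2 + 1.33*b + 1.54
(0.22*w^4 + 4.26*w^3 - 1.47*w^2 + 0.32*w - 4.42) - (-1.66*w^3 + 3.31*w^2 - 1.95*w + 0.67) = 0.22*w^4 + 5.92*w^3 - 4.78*w^2 + 2.27*w - 5.09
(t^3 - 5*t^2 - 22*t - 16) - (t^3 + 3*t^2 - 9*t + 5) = -8*t^2 - 13*t - 21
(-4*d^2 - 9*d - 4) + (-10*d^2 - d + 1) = -14*d^2 - 10*d - 3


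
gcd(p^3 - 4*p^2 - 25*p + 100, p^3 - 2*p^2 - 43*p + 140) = p^2 - 9*p + 20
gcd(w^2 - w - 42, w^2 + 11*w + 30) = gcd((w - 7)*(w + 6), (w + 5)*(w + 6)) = w + 6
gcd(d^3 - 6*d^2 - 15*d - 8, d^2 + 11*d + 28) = 1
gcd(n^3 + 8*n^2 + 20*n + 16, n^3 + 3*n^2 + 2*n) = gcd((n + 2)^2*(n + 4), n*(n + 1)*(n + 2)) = n + 2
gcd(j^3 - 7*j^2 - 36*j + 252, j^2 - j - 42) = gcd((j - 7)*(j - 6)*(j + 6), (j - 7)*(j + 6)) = j^2 - j - 42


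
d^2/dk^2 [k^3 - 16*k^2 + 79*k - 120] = 6*k - 32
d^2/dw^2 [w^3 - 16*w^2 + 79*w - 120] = 6*w - 32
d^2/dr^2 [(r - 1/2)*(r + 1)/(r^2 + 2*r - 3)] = (-3*r^3 + 15*r^2 + 3*r + 17)/(r^6 + 6*r^5 + 3*r^4 - 28*r^3 - 9*r^2 + 54*r - 27)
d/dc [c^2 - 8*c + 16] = 2*c - 8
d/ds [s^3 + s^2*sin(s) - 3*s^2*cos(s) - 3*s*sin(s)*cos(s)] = 3*s^2*sin(s) + s^2*cos(s) + 3*s^2 + 2*s*sin(s) - 6*s*cos(s) - 3*s*cos(2*s) - 3*sin(2*s)/2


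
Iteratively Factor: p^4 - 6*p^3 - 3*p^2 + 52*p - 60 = (p - 5)*(p^3 - p^2 - 8*p + 12) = (p - 5)*(p + 3)*(p^2 - 4*p + 4) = (p - 5)*(p - 2)*(p + 3)*(p - 2)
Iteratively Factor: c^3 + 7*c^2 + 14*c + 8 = (c + 1)*(c^2 + 6*c + 8) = (c + 1)*(c + 4)*(c + 2)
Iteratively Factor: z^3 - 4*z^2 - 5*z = (z)*(z^2 - 4*z - 5) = z*(z - 5)*(z + 1)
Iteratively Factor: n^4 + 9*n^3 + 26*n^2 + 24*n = (n + 2)*(n^3 + 7*n^2 + 12*n) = n*(n + 2)*(n^2 + 7*n + 12) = n*(n + 2)*(n + 3)*(n + 4)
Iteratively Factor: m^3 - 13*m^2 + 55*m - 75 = (m - 5)*(m^2 - 8*m + 15) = (m - 5)^2*(m - 3)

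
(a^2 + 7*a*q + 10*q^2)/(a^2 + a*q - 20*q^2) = (-a - 2*q)/(-a + 4*q)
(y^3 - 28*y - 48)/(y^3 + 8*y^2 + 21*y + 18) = (y^2 - 2*y - 24)/(y^2 + 6*y + 9)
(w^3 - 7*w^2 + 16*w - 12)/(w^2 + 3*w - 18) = (w^2 - 4*w + 4)/(w + 6)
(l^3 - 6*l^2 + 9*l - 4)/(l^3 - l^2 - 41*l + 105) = (l^3 - 6*l^2 + 9*l - 4)/(l^3 - l^2 - 41*l + 105)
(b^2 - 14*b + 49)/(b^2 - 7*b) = (b - 7)/b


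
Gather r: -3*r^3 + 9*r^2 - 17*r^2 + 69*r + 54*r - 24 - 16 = -3*r^3 - 8*r^2 + 123*r - 40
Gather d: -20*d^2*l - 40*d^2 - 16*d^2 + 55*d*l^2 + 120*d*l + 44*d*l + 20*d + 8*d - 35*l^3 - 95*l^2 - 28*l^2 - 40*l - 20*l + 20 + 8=d^2*(-20*l - 56) + d*(55*l^2 + 164*l + 28) - 35*l^3 - 123*l^2 - 60*l + 28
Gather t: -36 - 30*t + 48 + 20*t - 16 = -10*t - 4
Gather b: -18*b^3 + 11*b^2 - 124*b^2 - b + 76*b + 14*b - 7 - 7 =-18*b^3 - 113*b^2 + 89*b - 14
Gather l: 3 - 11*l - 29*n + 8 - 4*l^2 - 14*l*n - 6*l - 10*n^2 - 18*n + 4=-4*l^2 + l*(-14*n - 17) - 10*n^2 - 47*n + 15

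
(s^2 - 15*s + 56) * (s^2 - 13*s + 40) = s^4 - 28*s^3 + 291*s^2 - 1328*s + 2240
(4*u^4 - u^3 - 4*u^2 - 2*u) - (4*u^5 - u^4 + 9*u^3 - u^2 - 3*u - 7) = -4*u^5 + 5*u^4 - 10*u^3 - 3*u^2 + u + 7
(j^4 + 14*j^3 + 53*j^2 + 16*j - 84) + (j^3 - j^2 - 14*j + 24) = j^4 + 15*j^3 + 52*j^2 + 2*j - 60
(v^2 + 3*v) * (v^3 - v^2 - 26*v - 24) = v^5 + 2*v^4 - 29*v^3 - 102*v^2 - 72*v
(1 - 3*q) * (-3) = 9*q - 3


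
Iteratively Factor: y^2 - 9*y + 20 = (y - 4)*(y - 5)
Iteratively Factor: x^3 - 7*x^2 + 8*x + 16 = (x + 1)*(x^2 - 8*x + 16) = (x - 4)*(x + 1)*(x - 4)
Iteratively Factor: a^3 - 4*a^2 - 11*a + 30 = (a - 5)*(a^2 + a - 6) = (a - 5)*(a - 2)*(a + 3)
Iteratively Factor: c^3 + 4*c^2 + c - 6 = (c + 2)*(c^2 + 2*c - 3) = (c + 2)*(c + 3)*(c - 1)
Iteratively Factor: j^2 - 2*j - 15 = (j - 5)*(j + 3)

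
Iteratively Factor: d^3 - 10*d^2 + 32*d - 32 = (d - 4)*(d^2 - 6*d + 8) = (d - 4)^2*(d - 2)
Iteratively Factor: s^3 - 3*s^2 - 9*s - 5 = (s + 1)*(s^2 - 4*s - 5) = (s - 5)*(s + 1)*(s + 1)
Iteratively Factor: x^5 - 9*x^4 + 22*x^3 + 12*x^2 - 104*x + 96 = (x - 2)*(x^4 - 7*x^3 + 8*x^2 + 28*x - 48) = (x - 2)^2*(x^3 - 5*x^2 - 2*x + 24) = (x - 4)*(x - 2)^2*(x^2 - x - 6) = (x - 4)*(x - 2)^2*(x + 2)*(x - 3)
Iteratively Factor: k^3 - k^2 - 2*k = (k)*(k^2 - k - 2) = k*(k + 1)*(k - 2)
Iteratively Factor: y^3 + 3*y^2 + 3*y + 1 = (y + 1)*(y^2 + 2*y + 1) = (y + 1)^2*(y + 1)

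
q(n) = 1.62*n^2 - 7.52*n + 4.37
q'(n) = 3.24*n - 7.52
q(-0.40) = 7.64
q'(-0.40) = -8.82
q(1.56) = -3.42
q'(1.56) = -2.47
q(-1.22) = 15.96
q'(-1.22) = -11.47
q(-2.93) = 40.31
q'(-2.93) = -17.01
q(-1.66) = 21.32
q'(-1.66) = -12.90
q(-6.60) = 124.57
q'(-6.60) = -28.90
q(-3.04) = 42.20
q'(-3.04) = -17.37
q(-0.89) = 12.35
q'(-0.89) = -10.40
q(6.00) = 17.57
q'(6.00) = 11.92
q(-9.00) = 203.27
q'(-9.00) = -36.68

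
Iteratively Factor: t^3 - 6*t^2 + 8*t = (t - 4)*(t^2 - 2*t) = t*(t - 4)*(t - 2)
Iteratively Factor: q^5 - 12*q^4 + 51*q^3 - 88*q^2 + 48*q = (q - 3)*(q^4 - 9*q^3 + 24*q^2 - 16*q) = (q - 3)*(q - 1)*(q^3 - 8*q^2 + 16*q) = (q - 4)*(q - 3)*(q - 1)*(q^2 - 4*q) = (q - 4)^2*(q - 3)*(q - 1)*(q)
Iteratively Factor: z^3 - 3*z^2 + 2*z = (z - 2)*(z^2 - z) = (z - 2)*(z - 1)*(z)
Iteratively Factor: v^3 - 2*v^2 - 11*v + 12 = (v + 3)*(v^2 - 5*v + 4) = (v - 1)*(v + 3)*(v - 4)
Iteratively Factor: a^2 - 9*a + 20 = (a - 4)*(a - 5)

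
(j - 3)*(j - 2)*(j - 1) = j^3 - 6*j^2 + 11*j - 6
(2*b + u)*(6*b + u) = 12*b^2 + 8*b*u + u^2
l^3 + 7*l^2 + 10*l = l*(l + 2)*(l + 5)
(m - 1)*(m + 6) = m^2 + 5*m - 6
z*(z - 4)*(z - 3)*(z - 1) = z^4 - 8*z^3 + 19*z^2 - 12*z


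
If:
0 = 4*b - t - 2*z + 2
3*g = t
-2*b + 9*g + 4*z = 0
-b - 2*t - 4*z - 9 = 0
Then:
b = -13/9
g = 14/9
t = 14/3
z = -38/9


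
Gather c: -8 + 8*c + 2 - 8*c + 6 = 0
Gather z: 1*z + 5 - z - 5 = 0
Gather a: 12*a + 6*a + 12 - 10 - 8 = 18*a - 6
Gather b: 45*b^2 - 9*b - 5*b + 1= 45*b^2 - 14*b + 1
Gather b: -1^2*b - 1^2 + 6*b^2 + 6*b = 6*b^2 + 5*b - 1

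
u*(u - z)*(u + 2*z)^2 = u^4 + 3*u^3*z - 4*u*z^3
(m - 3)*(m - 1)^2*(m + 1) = m^4 - 4*m^3 + 2*m^2 + 4*m - 3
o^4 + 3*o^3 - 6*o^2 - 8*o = o*(o - 2)*(o + 1)*(o + 4)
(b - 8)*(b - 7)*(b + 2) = b^3 - 13*b^2 + 26*b + 112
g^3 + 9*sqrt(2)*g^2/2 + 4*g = g*(g + sqrt(2)/2)*(g + 4*sqrt(2))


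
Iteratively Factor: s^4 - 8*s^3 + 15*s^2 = (s - 5)*(s^3 - 3*s^2) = s*(s - 5)*(s^2 - 3*s) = s*(s - 5)*(s - 3)*(s)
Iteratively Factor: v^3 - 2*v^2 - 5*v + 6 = (v - 1)*(v^2 - v - 6) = (v - 1)*(v + 2)*(v - 3)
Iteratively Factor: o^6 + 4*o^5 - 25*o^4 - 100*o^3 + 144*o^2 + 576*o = (o + 4)*(o^5 - 25*o^3 + 144*o) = (o + 3)*(o + 4)*(o^4 - 3*o^3 - 16*o^2 + 48*o) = o*(o + 3)*(o + 4)*(o^3 - 3*o^2 - 16*o + 48) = o*(o - 3)*(o + 3)*(o + 4)*(o^2 - 16) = o*(o - 4)*(o - 3)*(o + 3)*(o + 4)*(o + 4)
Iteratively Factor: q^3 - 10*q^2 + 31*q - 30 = (q - 5)*(q^2 - 5*q + 6) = (q - 5)*(q - 2)*(q - 3)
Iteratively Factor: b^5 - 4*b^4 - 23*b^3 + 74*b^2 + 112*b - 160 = (b - 1)*(b^4 - 3*b^3 - 26*b^2 + 48*b + 160) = (b - 4)*(b - 1)*(b^3 + b^2 - 22*b - 40) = (b - 4)*(b - 1)*(b + 2)*(b^2 - b - 20) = (b - 5)*(b - 4)*(b - 1)*(b + 2)*(b + 4)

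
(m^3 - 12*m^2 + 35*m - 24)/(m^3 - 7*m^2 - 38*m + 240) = (m^2 - 4*m + 3)/(m^2 + m - 30)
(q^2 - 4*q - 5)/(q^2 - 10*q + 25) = (q + 1)/(q - 5)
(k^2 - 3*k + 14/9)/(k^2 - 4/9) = (3*k - 7)/(3*k + 2)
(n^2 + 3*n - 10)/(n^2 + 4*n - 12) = (n + 5)/(n + 6)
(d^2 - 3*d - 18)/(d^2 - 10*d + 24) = (d + 3)/(d - 4)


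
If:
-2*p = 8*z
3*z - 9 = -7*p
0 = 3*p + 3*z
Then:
No Solution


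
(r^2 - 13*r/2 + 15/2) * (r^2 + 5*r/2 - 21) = r^4 - 4*r^3 - 119*r^2/4 + 621*r/4 - 315/2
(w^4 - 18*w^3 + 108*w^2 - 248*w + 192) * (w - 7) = w^5 - 25*w^4 + 234*w^3 - 1004*w^2 + 1928*w - 1344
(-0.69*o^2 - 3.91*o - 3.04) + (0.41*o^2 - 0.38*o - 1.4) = -0.28*o^2 - 4.29*o - 4.44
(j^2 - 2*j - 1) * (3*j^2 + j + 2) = 3*j^4 - 5*j^3 - 3*j^2 - 5*j - 2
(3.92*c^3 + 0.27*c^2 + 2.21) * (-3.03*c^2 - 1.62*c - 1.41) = -11.8776*c^5 - 7.1685*c^4 - 5.9646*c^3 - 7.077*c^2 - 3.5802*c - 3.1161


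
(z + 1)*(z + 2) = z^2 + 3*z + 2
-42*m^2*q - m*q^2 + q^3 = q*(-7*m + q)*(6*m + q)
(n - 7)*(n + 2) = n^2 - 5*n - 14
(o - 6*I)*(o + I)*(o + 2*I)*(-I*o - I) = -I*o^4 - 3*o^3 - I*o^3 - 3*o^2 - 16*I*o^2 + 12*o - 16*I*o + 12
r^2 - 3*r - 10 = (r - 5)*(r + 2)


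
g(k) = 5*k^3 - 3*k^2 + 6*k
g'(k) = 15*k^2 - 6*k + 6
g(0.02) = 0.12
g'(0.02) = 5.89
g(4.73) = 490.38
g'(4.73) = 313.21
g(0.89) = 6.49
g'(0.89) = 12.54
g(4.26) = 357.66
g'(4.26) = 252.65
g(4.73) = 490.38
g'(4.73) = 313.21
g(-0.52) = -4.63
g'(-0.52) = 13.18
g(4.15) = 330.60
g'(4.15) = 239.44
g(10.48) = 5488.50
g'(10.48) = 1590.58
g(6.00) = 1008.00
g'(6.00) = 510.00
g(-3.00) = -180.00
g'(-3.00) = 159.00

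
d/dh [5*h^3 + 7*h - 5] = 15*h^2 + 7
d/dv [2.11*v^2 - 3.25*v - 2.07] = 4.22*v - 3.25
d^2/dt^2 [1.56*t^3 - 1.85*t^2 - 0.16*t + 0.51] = 9.36*t - 3.7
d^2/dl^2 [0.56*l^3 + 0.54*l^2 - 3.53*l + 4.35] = 3.36*l + 1.08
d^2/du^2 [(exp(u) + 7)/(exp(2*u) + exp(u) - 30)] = (exp(4*u) + 27*exp(3*u) + 201*exp(2*u) + 877*exp(u) + 1110)*exp(u)/(exp(6*u) + 3*exp(5*u) - 87*exp(4*u) - 179*exp(3*u) + 2610*exp(2*u) + 2700*exp(u) - 27000)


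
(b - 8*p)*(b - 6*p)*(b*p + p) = b^3*p - 14*b^2*p^2 + b^2*p + 48*b*p^3 - 14*b*p^2 + 48*p^3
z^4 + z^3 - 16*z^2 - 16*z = z*(z - 4)*(z + 1)*(z + 4)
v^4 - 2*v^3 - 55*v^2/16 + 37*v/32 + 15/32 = (v - 3)*(v - 1/2)*(v + 1/4)*(v + 5/4)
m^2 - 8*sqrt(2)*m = m*(m - 8*sqrt(2))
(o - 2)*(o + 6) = o^2 + 4*o - 12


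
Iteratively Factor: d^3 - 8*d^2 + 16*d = (d)*(d^2 - 8*d + 16) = d*(d - 4)*(d - 4)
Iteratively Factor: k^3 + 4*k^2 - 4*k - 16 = (k + 4)*(k^2 - 4) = (k + 2)*(k + 4)*(k - 2)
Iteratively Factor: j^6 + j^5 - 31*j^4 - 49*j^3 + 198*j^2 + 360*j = (j + 4)*(j^5 - 3*j^4 - 19*j^3 + 27*j^2 + 90*j) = (j - 3)*(j + 4)*(j^4 - 19*j^2 - 30*j) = (j - 3)*(j + 3)*(j + 4)*(j^3 - 3*j^2 - 10*j) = j*(j - 3)*(j + 3)*(j + 4)*(j^2 - 3*j - 10) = j*(j - 5)*(j - 3)*(j + 3)*(j + 4)*(j + 2)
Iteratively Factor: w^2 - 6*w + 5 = (w - 1)*(w - 5)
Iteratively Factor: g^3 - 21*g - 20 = (g + 4)*(g^2 - 4*g - 5) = (g + 1)*(g + 4)*(g - 5)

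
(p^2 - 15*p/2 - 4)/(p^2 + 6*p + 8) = (p^2 - 15*p/2 - 4)/(p^2 + 6*p + 8)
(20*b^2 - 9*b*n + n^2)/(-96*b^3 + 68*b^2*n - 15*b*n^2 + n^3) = (-5*b + n)/(24*b^2 - 11*b*n + n^2)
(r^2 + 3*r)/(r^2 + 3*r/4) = 4*(r + 3)/(4*r + 3)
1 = 1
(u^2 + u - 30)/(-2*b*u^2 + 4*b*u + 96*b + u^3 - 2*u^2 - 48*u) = (u - 5)/(-2*b*u + 16*b + u^2 - 8*u)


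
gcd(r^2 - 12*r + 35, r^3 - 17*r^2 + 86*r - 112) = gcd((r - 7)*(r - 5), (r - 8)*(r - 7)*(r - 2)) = r - 7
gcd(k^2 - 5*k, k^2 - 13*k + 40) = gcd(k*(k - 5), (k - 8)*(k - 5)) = k - 5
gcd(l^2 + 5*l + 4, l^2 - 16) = l + 4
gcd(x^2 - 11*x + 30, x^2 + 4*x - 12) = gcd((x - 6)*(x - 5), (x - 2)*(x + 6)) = 1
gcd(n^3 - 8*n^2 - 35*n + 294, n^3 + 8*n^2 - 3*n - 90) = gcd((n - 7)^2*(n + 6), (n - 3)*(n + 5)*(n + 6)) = n + 6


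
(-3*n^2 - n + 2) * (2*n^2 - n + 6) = -6*n^4 + n^3 - 13*n^2 - 8*n + 12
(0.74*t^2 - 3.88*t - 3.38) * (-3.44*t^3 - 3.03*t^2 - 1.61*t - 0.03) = -2.5456*t^5 + 11.105*t^4 + 22.1922*t^3 + 16.466*t^2 + 5.5582*t + 0.1014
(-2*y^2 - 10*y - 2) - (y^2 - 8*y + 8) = -3*y^2 - 2*y - 10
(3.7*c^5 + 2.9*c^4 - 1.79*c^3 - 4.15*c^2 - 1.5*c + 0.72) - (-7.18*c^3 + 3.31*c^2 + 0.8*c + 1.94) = 3.7*c^5 + 2.9*c^4 + 5.39*c^3 - 7.46*c^2 - 2.3*c - 1.22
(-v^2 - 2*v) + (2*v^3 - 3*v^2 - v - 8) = 2*v^3 - 4*v^2 - 3*v - 8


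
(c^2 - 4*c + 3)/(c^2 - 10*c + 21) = (c - 1)/(c - 7)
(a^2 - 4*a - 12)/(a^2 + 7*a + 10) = (a - 6)/(a + 5)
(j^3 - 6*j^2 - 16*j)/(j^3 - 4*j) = (j - 8)/(j - 2)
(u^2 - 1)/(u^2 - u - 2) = (u - 1)/(u - 2)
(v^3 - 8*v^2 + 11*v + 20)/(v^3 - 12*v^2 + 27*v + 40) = (v - 4)/(v - 8)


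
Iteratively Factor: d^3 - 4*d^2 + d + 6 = (d + 1)*(d^2 - 5*d + 6) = (d - 2)*(d + 1)*(d - 3)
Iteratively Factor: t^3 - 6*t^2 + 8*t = (t)*(t^2 - 6*t + 8) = t*(t - 4)*(t - 2)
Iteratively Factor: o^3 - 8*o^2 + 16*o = (o - 4)*(o^2 - 4*o) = o*(o - 4)*(o - 4)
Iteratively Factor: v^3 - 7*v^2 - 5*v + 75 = (v - 5)*(v^2 - 2*v - 15) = (v - 5)*(v + 3)*(v - 5)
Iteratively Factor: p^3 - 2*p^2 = (p)*(p^2 - 2*p) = p^2*(p - 2)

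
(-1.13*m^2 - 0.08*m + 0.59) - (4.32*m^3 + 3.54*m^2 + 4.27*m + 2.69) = -4.32*m^3 - 4.67*m^2 - 4.35*m - 2.1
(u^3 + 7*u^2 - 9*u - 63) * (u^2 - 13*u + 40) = u^5 - 6*u^4 - 60*u^3 + 334*u^2 + 459*u - 2520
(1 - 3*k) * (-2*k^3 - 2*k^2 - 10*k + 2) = 6*k^4 + 4*k^3 + 28*k^2 - 16*k + 2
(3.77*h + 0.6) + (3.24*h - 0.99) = 7.01*h - 0.39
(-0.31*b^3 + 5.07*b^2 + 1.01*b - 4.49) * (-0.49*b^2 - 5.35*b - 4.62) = 0.1519*b^5 - 0.8258*b^4 - 26.1872*b^3 - 26.6268*b^2 + 19.3553*b + 20.7438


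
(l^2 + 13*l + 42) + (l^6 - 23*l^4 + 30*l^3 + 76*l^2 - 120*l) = l^6 - 23*l^4 + 30*l^3 + 77*l^2 - 107*l + 42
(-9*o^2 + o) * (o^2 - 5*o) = -9*o^4 + 46*o^3 - 5*o^2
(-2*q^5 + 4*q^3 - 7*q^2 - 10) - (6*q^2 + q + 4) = -2*q^5 + 4*q^3 - 13*q^2 - q - 14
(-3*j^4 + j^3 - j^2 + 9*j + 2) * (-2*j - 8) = 6*j^5 + 22*j^4 - 6*j^3 - 10*j^2 - 76*j - 16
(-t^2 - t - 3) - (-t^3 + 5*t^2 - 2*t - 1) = t^3 - 6*t^2 + t - 2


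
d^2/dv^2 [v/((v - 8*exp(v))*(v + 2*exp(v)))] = 2*(3*v^4*exp(v) + 50*v^3*exp(2*v) - 12*v^3*exp(v) + v^3 + 144*v^2*exp(3*v) - 96*v^2*exp(2*v) + 512*v*exp(4*v) + 48*v*exp(2*v) - 512*exp(4*v) - 96*exp(3*v))/(v^6 - 18*v^5*exp(v) + 60*v^4*exp(2*v) + 360*v^3*exp(3*v) - 960*v^2*exp(4*v) - 4608*v*exp(5*v) - 4096*exp(6*v))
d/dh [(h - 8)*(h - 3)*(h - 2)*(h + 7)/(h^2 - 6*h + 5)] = 2*(h^5 - 12*h^4 + 46*h^3 - 47*h^2 + 111*h - 323)/(h^4 - 12*h^3 + 46*h^2 - 60*h + 25)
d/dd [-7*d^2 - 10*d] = -14*d - 10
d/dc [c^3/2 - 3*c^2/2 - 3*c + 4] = 3*c^2/2 - 3*c - 3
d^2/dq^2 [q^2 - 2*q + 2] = 2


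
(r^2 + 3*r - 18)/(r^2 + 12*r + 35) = (r^2 + 3*r - 18)/(r^2 + 12*r + 35)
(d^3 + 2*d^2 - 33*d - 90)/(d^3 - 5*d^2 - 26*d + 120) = (d + 3)/(d - 4)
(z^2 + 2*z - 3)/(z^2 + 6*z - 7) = (z + 3)/(z + 7)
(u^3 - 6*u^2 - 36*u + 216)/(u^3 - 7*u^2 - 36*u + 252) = (u - 6)/(u - 7)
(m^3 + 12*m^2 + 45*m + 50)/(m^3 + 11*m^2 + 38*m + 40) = (m + 5)/(m + 4)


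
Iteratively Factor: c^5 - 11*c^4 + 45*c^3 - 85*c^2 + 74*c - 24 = (c - 3)*(c^4 - 8*c^3 + 21*c^2 - 22*c + 8) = (c - 3)*(c - 2)*(c^3 - 6*c^2 + 9*c - 4) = (c - 4)*(c - 3)*(c - 2)*(c^2 - 2*c + 1) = (c - 4)*(c - 3)*(c - 2)*(c - 1)*(c - 1)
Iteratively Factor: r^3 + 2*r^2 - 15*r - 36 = (r + 3)*(r^2 - r - 12) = (r + 3)^2*(r - 4)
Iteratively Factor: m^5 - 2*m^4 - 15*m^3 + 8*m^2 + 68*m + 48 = (m - 3)*(m^4 + m^3 - 12*m^2 - 28*m - 16) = (m - 4)*(m - 3)*(m^3 + 5*m^2 + 8*m + 4) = (m - 4)*(m - 3)*(m + 2)*(m^2 + 3*m + 2) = (m - 4)*(m - 3)*(m + 2)^2*(m + 1)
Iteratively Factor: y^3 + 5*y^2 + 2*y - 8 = (y + 2)*(y^2 + 3*y - 4) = (y + 2)*(y + 4)*(y - 1)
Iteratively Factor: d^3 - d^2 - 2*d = (d + 1)*(d^2 - 2*d) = (d - 2)*(d + 1)*(d)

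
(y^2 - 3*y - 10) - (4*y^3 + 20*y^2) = -4*y^3 - 19*y^2 - 3*y - 10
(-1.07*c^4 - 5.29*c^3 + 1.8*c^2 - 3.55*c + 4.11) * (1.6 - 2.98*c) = 3.1886*c^5 + 14.0522*c^4 - 13.828*c^3 + 13.459*c^2 - 17.9278*c + 6.576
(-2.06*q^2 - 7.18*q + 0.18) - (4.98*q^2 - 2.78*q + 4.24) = -7.04*q^2 - 4.4*q - 4.06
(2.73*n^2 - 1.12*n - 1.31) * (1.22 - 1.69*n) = -4.6137*n^3 + 5.2234*n^2 + 0.8475*n - 1.5982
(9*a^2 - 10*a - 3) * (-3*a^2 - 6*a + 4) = -27*a^4 - 24*a^3 + 105*a^2 - 22*a - 12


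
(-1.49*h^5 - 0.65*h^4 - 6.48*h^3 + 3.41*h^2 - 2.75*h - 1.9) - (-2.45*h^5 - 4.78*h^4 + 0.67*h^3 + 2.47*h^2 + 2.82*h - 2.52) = 0.96*h^5 + 4.13*h^4 - 7.15*h^3 + 0.94*h^2 - 5.57*h + 0.62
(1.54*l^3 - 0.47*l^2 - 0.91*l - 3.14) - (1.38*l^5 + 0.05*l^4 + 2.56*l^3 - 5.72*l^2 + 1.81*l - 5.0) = -1.38*l^5 - 0.05*l^4 - 1.02*l^3 + 5.25*l^2 - 2.72*l + 1.86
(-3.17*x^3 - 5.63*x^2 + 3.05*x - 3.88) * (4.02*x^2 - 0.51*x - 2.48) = -12.7434*x^5 - 21.0159*x^4 + 22.9939*x^3 - 3.1907*x^2 - 5.5852*x + 9.6224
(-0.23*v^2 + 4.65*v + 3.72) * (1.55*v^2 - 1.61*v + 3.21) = -0.3565*v^4 + 7.5778*v^3 - 2.4588*v^2 + 8.9373*v + 11.9412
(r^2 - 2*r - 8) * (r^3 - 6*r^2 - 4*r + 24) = r^5 - 8*r^4 + 80*r^2 - 16*r - 192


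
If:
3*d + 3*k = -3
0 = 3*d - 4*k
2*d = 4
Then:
No Solution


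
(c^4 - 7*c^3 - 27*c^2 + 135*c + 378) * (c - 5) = c^5 - 12*c^4 + 8*c^3 + 270*c^2 - 297*c - 1890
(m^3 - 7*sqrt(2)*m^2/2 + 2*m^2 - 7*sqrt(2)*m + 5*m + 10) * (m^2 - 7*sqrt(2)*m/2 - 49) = m^5 - 7*sqrt(2)*m^4 + 2*m^4 - 14*sqrt(2)*m^3 - 39*m^3/2 - 39*m^2 + 154*sqrt(2)*m^2 - 245*m + 308*sqrt(2)*m - 490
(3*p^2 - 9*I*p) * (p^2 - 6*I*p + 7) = 3*p^4 - 27*I*p^3 - 33*p^2 - 63*I*p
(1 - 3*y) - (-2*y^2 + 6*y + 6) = 2*y^2 - 9*y - 5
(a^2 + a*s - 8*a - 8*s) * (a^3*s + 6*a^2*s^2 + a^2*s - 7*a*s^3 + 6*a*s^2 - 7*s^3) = a^5*s + 7*a^4*s^2 - 7*a^4*s - a^3*s^3 - 49*a^3*s^2 - 8*a^3*s - 7*a^2*s^4 + 7*a^2*s^3 - 56*a^2*s^2 + 49*a*s^4 + 8*a*s^3 + 56*s^4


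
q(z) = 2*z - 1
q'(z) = 2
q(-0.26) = -1.52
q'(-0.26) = 2.00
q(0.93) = 0.86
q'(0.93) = 2.00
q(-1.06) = -3.12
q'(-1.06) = 2.00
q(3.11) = 5.22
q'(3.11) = 2.00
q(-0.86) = -2.72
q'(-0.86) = 2.00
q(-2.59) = -6.18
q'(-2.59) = 2.00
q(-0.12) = -1.24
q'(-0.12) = 2.00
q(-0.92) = -2.84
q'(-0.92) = 2.00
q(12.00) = 23.00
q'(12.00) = 2.00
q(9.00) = 17.00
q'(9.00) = 2.00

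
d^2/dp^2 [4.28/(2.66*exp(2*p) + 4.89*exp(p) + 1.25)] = (4.28*(5.32*exp(p) + 4.89)*(10.64*exp(p) + 9.78)*exp(p) - (45.5392*exp(p) + 20.9292)*(2.66*exp(2*p) + 4.89*exp(p) + 1.25))*exp(p)/(2.66*exp(2*p) + 4.89*exp(p) + 1.25)^3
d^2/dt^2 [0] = 0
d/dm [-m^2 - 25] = -2*m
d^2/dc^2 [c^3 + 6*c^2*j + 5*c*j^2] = 6*c + 12*j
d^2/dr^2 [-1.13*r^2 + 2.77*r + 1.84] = -2.26000000000000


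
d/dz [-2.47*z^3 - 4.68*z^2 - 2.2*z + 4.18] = -7.41*z^2 - 9.36*z - 2.2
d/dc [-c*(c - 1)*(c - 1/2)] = -3*c^2 + 3*c - 1/2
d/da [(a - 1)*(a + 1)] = 2*a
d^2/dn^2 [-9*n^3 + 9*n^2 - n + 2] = 18 - 54*n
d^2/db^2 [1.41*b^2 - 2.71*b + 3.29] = 2.82000000000000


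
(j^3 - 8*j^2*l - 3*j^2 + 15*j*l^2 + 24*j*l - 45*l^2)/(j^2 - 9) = (j^2 - 8*j*l + 15*l^2)/(j + 3)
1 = 1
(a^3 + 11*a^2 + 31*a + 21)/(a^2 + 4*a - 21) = (a^2 + 4*a + 3)/(a - 3)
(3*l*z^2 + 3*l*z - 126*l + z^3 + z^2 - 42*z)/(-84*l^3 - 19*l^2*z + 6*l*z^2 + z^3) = (z^2 + z - 42)/(-28*l^2 + 3*l*z + z^2)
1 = 1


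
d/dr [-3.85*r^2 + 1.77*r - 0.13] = 1.77 - 7.7*r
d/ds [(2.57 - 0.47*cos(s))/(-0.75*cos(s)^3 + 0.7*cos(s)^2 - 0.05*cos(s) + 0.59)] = (0.705*cos(s)^3 - 6.1115*cos(s)^2 + 3.598*cos(s) + 0.1488)*sin(s)/(0.5625*cos(s)^6 - 1.05*cos(s)^5 + 0.565*cos(s)^4 - 0.955*cos(s)^3 + 0.8285*cos(s)^2 - 0.059*cos(s) + 0.3481)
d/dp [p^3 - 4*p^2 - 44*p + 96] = 3*p^2 - 8*p - 44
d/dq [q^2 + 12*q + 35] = 2*q + 12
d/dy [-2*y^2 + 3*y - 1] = 3 - 4*y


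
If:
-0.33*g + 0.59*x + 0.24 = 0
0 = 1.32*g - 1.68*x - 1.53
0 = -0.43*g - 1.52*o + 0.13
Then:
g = 2.23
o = -0.54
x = 0.84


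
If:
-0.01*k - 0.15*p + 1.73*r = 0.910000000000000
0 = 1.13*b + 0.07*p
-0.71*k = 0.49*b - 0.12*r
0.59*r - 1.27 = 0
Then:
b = -1.16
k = 1.16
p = 18.68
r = 2.15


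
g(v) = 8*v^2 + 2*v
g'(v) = 16*v + 2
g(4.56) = 175.47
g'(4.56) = 74.96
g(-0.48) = 0.88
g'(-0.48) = -5.68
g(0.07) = 0.18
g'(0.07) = 3.12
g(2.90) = 73.08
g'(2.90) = 48.40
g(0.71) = 5.45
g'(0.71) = 13.36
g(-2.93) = 62.82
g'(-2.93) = -44.88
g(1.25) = 15.00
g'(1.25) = 22.00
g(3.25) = 91.00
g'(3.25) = 54.00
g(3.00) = 78.00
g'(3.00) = 50.00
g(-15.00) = 1770.00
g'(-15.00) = -238.00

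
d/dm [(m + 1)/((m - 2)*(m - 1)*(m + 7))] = (-2*m^3 - 7*m^2 - 8*m + 33)/(m^6 + 8*m^5 - 22*m^4 - 124*m^3 + 473*m^2 - 532*m + 196)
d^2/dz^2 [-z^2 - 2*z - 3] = -2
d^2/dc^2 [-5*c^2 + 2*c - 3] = -10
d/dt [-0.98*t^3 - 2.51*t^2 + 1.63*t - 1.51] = -2.94*t^2 - 5.02*t + 1.63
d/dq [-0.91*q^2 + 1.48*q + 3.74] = 1.48 - 1.82*q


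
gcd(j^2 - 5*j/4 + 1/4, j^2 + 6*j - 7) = j - 1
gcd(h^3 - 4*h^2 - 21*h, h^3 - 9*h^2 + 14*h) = h^2 - 7*h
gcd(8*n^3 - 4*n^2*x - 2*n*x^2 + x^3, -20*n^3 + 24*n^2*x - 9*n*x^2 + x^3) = 4*n^2 - 4*n*x + x^2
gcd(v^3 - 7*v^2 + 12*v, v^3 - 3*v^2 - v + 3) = v - 3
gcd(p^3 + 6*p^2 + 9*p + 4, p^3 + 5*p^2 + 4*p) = p^2 + 5*p + 4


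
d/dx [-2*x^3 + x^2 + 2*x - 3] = -6*x^2 + 2*x + 2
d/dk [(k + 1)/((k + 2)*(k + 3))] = (-k^2 - 2*k + 1)/(k^4 + 10*k^3 + 37*k^2 + 60*k + 36)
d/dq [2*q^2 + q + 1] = 4*q + 1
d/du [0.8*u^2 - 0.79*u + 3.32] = 1.6*u - 0.79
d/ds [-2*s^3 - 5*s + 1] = -6*s^2 - 5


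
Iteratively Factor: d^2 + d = (d + 1)*(d)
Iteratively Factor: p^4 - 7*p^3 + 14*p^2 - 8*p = (p - 4)*(p^3 - 3*p^2 + 2*p) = (p - 4)*(p - 2)*(p^2 - p) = p*(p - 4)*(p - 2)*(p - 1)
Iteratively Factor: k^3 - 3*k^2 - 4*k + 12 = (k + 2)*(k^2 - 5*k + 6) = (k - 3)*(k + 2)*(k - 2)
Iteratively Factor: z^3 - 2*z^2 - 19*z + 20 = (z + 4)*(z^2 - 6*z + 5) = (z - 5)*(z + 4)*(z - 1)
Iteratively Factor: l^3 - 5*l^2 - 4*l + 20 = (l - 2)*(l^2 - 3*l - 10) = (l - 5)*(l - 2)*(l + 2)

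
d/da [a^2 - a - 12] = 2*a - 1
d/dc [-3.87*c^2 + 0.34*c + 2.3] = 0.34 - 7.74*c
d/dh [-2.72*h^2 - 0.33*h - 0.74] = -5.44*h - 0.33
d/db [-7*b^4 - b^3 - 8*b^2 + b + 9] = -28*b^3 - 3*b^2 - 16*b + 1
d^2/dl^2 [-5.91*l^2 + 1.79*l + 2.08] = -11.8200000000000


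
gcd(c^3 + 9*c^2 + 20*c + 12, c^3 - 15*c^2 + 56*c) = 1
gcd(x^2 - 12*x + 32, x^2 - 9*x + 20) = x - 4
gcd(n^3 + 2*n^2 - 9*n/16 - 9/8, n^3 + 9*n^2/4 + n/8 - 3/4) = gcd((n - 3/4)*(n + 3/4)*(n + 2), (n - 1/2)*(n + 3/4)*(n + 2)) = n^2 + 11*n/4 + 3/2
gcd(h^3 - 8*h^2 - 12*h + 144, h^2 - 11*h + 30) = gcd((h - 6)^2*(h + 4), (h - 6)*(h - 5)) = h - 6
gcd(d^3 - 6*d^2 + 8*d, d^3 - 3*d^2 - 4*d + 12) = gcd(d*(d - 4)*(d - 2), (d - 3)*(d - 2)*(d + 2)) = d - 2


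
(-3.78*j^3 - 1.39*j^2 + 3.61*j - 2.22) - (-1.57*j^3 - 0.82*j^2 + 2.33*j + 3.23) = -2.21*j^3 - 0.57*j^2 + 1.28*j - 5.45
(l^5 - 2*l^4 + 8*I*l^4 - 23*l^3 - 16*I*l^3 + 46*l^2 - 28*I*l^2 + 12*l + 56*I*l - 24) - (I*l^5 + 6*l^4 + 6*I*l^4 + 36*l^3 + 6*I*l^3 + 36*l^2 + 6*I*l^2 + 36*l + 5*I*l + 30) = l^5 - I*l^5 - 8*l^4 + 2*I*l^4 - 59*l^3 - 22*I*l^3 + 10*l^2 - 34*I*l^2 - 24*l + 51*I*l - 54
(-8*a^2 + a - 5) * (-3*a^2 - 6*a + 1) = 24*a^4 + 45*a^3 + a^2 + 31*a - 5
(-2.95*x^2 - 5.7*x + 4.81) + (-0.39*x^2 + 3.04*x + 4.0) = -3.34*x^2 - 2.66*x + 8.81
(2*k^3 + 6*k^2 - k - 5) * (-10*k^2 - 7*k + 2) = -20*k^5 - 74*k^4 - 28*k^3 + 69*k^2 + 33*k - 10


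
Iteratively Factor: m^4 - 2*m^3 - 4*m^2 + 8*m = (m + 2)*(m^3 - 4*m^2 + 4*m) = m*(m + 2)*(m^2 - 4*m + 4) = m*(m - 2)*(m + 2)*(m - 2)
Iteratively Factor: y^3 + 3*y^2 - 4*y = (y + 4)*(y^2 - y) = (y - 1)*(y + 4)*(y)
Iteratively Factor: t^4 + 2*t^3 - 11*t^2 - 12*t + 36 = (t - 2)*(t^3 + 4*t^2 - 3*t - 18) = (t - 2)*(t + 3)*(t^2 + t - 6) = (t - 2)*(t + 3)^2*(t - 2)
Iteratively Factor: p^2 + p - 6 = (p + 3)*(p - 2)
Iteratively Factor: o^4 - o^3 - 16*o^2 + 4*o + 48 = (o - 2)*(o^3 + o^2 - 14*o - 24) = (o - 2)*(o + 3)*(o^2 - 2*o - 8) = (o - 2)*(o + 2)*(o + 3)*(o - 4)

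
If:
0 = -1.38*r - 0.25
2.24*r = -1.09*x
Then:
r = -0.18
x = 0.37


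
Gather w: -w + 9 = 9 - w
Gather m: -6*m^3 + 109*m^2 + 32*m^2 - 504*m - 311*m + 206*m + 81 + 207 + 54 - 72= -6*m^3 + 141*m^2 - 609*m + 270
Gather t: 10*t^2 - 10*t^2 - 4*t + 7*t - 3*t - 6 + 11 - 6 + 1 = 0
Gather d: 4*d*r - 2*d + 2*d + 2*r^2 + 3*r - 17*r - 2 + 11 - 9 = 4*d*r + 2*r^2 - 14*r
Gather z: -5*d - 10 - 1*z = -5*d - z - 10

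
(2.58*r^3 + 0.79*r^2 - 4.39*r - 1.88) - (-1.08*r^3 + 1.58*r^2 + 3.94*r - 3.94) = 3.66*r^3 - 0.79*r^2 - 8.33*r + 2.06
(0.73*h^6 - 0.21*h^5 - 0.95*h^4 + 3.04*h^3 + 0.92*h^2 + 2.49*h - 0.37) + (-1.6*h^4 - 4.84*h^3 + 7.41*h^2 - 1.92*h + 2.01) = 0.73*h^6 - 0.21*h^5 - 2.55*h^4 - 1.8*h^3 + 8.33*h^2 + 0.57*h + 1.64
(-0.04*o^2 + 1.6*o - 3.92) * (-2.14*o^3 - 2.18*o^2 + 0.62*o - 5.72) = 0.0856*o^5 - 3.3368*o^4 + 4.876*o^3 + 9.7664*o^2 - 11.5824*o + 22.4224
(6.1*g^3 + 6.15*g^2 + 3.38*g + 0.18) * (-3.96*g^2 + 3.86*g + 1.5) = -24.156*g^5 - 0.808000000000003*g^4 + 19.5042*g^3 + 21.559*g^2 + 5.7648*g + 0.27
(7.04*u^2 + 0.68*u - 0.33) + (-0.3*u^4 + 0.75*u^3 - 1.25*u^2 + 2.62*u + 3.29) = -0.3*u^4 + 0.75*u^3 + 5.79*u^2 + 3.3*u + 2.96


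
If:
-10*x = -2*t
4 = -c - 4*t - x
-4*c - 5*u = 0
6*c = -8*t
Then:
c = 80/43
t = -60/43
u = -64/43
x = -12/43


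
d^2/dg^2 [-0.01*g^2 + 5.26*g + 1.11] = -0.0200000000000000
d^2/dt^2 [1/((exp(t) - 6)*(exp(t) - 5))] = (4*exp(3*t) - 33*exp(2*t) + exp(t) + 330)*exp(t)/(exp(6*t) - 33*exp(5*t) + 453*exp(4*t) - 3311*exp(3*t) + 13590*exp(2*t) - 29700*exp(t) + 27000)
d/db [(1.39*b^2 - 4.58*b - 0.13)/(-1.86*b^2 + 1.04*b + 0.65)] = (-7.0732*b^2 + 1.3234*b - 2.8418)/(3.4596*b^4 - 3.8688*b^3 - 1.3364*b^2 + 1.352*b + 0.4225)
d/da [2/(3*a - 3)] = -2/(3*(a - 1)^2)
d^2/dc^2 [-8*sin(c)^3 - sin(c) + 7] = (72*sin(c)^2 - 47)*sin(c)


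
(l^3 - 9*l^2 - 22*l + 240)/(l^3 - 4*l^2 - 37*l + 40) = (l - 6)/(l - 1)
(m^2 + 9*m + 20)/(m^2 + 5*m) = (m + 4)/m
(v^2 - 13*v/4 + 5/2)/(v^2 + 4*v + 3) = (4*v^2 - 13*v + 10)/(4*(v^2 + 4*v + 3))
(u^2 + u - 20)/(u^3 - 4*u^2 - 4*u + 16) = (u + 5)/(u^2 - 4)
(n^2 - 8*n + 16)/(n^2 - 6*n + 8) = (n - 4)/(n - 2)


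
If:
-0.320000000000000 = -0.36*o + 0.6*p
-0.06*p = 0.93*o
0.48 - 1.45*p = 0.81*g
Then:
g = 1.51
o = 0.03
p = -0.51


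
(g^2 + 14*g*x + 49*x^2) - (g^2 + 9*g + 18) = 14*g*x - 9*g + 49*x^2 - 18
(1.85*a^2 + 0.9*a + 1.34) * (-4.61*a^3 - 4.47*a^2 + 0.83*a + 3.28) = -8.5285*a^5 - 12.4185*a^4 - 8.6649*a^3 + 0.8252*a^2 + 4.0642*a + 4.3952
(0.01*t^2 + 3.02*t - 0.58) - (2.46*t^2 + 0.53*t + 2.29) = -2.45*t^2 + 2.49*t - 2.87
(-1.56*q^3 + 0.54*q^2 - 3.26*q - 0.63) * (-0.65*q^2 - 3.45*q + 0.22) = 1.014*q^5 + 5.031*q^4 - 0.0872000000000006*q^3 + 11.7753*q^2 + 1.4563*q - 0.1386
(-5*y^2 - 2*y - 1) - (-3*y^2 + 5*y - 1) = -2*y^2 - 7*y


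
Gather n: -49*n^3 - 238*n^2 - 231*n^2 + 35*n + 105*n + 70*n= -49*n^3 - 469*n^2 + 210*n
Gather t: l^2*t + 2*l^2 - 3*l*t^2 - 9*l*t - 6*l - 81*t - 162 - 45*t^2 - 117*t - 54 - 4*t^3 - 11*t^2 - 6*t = 2*l^2 - 6*l - 4*t^3 + t^2*(-3*l - 56) + t*(l^2 - 9*l - 204) - 216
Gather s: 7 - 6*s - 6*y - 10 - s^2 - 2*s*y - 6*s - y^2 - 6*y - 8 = -s^2 + s*(-2*y - 12) - y^2 - 12*y - 11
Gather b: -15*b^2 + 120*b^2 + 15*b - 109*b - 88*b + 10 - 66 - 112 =105*b^2 - 182*b - 168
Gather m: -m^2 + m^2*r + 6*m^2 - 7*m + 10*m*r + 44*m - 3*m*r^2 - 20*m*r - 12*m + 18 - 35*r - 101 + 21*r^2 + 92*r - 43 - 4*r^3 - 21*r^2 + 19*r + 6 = m^2*(r + 5) + m*(-3*r^2 - 10*r + 25) - 4*r^3 + 76*r - 120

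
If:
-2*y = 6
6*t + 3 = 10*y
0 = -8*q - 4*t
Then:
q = 11/4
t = -11/2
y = -3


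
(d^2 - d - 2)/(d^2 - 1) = (d - 2)/(d - 1)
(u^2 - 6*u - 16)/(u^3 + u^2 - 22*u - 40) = (u - 8)/(u^2 - u - 20)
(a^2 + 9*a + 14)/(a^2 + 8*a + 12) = (a + 7)/(a + 6)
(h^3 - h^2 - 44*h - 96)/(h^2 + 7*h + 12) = h - 8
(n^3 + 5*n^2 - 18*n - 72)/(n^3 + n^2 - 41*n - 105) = (n^2 + 2*n - 24)/(n^2 - 2*n - 35)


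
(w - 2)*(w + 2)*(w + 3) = w^3 + 3*w^2 - 4*w - 12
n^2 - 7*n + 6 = (n - 6)*(n - 1)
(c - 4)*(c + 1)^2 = c^3 - 2*c^2 - 7*c - 4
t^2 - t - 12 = (t - 4)*(t + 3)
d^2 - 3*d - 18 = (d - 6)*(d + 3)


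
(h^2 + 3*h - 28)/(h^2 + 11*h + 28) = (h - 4)/(h + 4)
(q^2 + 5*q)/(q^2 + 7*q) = (q + 5)/(q + 7)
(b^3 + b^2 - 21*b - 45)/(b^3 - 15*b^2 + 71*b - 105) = (b^2 + 6*b + 9)/(b^2 - 10*b + 21)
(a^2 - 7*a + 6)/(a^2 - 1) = (a - 6)/(a + 1)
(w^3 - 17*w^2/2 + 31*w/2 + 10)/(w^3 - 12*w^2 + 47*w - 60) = (w + 1/2)/(w - 3)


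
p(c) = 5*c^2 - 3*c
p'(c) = 10*c - 3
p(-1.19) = 10.65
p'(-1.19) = -14.90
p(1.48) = 6.51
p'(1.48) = 11.80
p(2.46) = 22.88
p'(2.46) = 21.60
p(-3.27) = 63.27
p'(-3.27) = -35.70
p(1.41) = 5.71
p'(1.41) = 11.10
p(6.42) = 186.82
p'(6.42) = 61.20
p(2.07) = 15.21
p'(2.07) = 17.70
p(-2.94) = 52.04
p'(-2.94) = -32.40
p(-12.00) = 756.00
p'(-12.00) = -123.00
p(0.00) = 0.00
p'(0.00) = -3.00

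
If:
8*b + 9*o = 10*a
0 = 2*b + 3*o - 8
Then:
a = 16/5 - 3*o/10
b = 4 - 3*o/2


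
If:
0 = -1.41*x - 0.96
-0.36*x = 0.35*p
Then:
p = 0.70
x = -0.68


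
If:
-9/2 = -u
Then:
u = 9/2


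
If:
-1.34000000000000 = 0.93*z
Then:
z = -1.44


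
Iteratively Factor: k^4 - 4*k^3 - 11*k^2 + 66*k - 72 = (k - 3)*(k^3 - k^2 - 14*k + 24) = (k - 3)*(k - 2)*(k^2 + k - 12) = (k - 3)*(k - 2)*(k + 4)*(k - 3)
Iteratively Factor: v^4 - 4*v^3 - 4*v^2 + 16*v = (v - 2)*(v^3 - 2*v^2 - 8*v) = v*(v - 2)*(v^2 - 2*v - 8) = v*(v - 2)*(v + 2)*(v - 4)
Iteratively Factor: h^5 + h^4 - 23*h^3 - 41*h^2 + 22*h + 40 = (h - 5)*(h^4 + 6*h^3 + 7*h^2 - 6*h - 8) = (h - 5)*(h + 1)*(h^3 + 5*h^2 + 2*h - 8) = (h - 5)*(h - 1)*(h + 1)*(h^2 + 6*h + 8) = (h - 5)*(h - 1)*(h + 1)*(h + 2)*(h + 4)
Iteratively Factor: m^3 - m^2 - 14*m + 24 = (m + 4)*(m^2 - 5*m + 6) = (m - 2)*(m + 4)*(m - 3)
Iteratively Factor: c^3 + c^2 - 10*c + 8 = (c - 1)*(c^2 + 2*c - 8) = (c - 2)*(c - 1)*(c + 4)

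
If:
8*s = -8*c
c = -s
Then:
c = -s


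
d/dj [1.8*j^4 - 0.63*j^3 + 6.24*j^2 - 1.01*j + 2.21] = 7.2*j^3 - 1.89*j^2 + 12.48*j - 1.01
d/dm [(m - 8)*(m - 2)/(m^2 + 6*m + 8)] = 16*(m^2 - m - 11)/(m^4 + 12*m^3 + 52*m^2 + 96*m + 64)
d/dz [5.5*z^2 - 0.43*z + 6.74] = 11.0*z - 0.43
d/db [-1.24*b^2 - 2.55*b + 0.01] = -2.48*b - 2.55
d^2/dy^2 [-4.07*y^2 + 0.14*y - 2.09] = -8.14000000000000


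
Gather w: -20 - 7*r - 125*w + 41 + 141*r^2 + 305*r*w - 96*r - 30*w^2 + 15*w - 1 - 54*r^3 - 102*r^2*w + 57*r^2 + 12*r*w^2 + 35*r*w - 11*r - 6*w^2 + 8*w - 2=-54*r^3 + 198*r^2 - 114*r + w^2*(12*r - 36) + w*(-102*r^2 + 340*r - 102) + 18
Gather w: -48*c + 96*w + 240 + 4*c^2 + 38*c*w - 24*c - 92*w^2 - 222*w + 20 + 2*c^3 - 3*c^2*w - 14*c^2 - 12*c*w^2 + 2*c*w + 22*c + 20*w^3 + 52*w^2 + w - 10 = 2*c^3 - 10*c^2 - 50*c + 20*w^3 + w^2*(-12*c - 40) + w*(-3*c^2 + 40*c - 125) + 250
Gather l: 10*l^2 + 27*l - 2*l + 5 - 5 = 10*l^2 + 25*l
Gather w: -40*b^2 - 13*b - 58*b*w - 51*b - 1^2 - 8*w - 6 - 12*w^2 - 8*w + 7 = -40*b^2 - 64*b - 12*w^2 + w*(-58*b - 16)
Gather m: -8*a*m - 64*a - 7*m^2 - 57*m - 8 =-64*a - 7*m^2 + m*(-8*a - 57) - 8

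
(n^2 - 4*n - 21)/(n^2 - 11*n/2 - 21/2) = 2*(n + 3)/(2*n + 3)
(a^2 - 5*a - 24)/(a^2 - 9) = (a - 8)/(a - 3)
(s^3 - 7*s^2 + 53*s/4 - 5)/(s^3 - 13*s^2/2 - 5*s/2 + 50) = (4*s^2 - 12*s + 5)/(2*(2*s^2 - 5*s - 25))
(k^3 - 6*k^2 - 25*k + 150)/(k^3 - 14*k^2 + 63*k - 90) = (k + 5)/(k - 3)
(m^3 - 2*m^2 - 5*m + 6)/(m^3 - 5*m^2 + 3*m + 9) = (m^2 + m - 2)/(m^2 - 2*m - 3)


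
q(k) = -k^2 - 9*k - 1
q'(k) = -2*k - 9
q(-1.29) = 8.95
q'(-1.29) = -6.42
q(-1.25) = 8.69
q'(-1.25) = -6.50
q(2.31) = -27.13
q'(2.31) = -13.62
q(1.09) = -12.00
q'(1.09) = -11.18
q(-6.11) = 16.66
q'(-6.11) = 3.22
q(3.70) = -47.99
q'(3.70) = -16.40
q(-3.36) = 17.95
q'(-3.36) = -2.28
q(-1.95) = 12.75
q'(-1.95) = -5.10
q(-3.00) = 17.00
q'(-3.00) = -3.00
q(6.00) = -91.00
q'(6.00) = -21.00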